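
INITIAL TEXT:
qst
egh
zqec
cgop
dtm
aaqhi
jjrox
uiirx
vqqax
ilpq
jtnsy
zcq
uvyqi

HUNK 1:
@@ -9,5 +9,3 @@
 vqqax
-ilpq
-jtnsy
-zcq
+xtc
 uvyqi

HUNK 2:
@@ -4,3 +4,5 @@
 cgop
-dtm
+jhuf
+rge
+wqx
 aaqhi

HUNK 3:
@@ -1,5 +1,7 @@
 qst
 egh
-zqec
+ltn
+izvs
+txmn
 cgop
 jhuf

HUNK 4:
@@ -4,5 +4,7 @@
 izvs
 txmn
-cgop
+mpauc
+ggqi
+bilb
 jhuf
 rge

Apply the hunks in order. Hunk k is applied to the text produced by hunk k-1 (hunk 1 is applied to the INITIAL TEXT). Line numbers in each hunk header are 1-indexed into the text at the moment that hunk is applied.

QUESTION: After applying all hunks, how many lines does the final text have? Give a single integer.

Answer: 17

Derivation:
Hunk 1: at line 9 remove [ilpq,jtnsy,zcq] add [xtc] -> 11 lines: qst egh zqec cgop dtm aaqhi jjrox uiirx vqqax xtc uvyqi
Hunk 2: at line 4 remove [dtm] add [jhuf,rge,wqx] -> 13 lines: qst egh zqec cgop jhuf rge wqx aaqhi jjrox uiirx vqqax xtc uvyqi
Hunk 3: at line 1 remove [zqec] add [ltn,izvs,txmn] -> 15 lines: qst egh ltn izvs txmn cgop jhuf rge wqx aaqhi jjrox uiirx vqqax xtc uvyqi
Hunk 4: at line 4 remove [cgop] add [mpauc,ggqi,bilb] -> 17 lines: qst egh ltn izvs txmn mpauc ggqi bilb jhuf rge wqx aaqhi jjrox uiirx vqqax xtc uvyqi
Final line count: 17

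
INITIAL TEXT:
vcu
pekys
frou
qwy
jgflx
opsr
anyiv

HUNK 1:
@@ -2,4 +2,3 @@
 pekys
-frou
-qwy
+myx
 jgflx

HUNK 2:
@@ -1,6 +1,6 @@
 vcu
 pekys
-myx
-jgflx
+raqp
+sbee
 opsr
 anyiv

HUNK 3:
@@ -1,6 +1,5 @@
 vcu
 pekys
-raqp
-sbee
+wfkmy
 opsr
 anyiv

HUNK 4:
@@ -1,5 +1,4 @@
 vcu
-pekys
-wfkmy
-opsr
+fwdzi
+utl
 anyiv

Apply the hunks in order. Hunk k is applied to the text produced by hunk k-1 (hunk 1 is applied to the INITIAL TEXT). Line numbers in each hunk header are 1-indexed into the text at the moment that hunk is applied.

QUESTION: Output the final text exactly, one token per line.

Hunk 1: at line 2 remove [frou,qwy] add [myx] -> 6 lines: vcu pekys myx jgflx opsr anyiv
Hunk 2: at line 1 remove [myx,jgflx] add [raqp,sbee] -> 6 lines: vcu pekys raqp sbee opsr anyiv
Hunk 3: at line 1 remove [raqp,sbee] add [wfkmy] -> 5 lines: vcu pekys wfkmy opsr anyiv
Hunk 4: at line 1 remove [pekys,wfkmy,opsr] add [fwdzi,utl] -> 4 lines: vcu fwdzi utl anyiv

Answer: vcu
fwdzi
utl
anyiv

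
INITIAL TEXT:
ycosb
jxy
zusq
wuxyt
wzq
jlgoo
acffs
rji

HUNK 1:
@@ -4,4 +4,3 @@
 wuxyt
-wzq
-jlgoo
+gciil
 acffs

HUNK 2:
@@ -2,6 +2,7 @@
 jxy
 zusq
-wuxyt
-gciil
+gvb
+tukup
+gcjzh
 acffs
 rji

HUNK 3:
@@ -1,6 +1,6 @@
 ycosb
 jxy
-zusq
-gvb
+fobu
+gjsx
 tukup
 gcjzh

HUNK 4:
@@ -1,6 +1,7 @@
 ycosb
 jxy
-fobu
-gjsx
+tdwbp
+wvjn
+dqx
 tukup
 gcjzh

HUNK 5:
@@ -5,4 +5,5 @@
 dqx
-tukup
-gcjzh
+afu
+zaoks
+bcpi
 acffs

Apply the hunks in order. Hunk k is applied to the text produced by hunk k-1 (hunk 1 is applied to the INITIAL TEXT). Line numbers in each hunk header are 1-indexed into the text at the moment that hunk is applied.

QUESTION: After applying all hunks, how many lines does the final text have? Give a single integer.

Hunk 1: at line 4 remove [wzq,jlgoo] add [gciil] -> 7 lines: ycosb jxy zusq wuxyt gciil acffs rji
Hunk 2: at line 2 remove [wuxyt,gciil] add [gvb,tukup,gcjzh] -> 8 lines: ycosb jxy zusq gvb tukup gcjzh acffs rji
Hunk 3: at line 1 remove [zusq,gvb] add [fobu,gjsx] -> 8 lines: ycosb jxy fobu gjsx tukup gcjzh acffs rji
Hunk 4: at line 1 remove [fobu,gjsx] add [tdwbp,wvjn,dqx] -> 9 lines: ycosb jxy tdwbp wvjn dqx tukup gcjzh acffs rji
Hunk 5: at line 5 remove [tukup,gcjzh] add [afu,zaoks,bcpi] -> 10 lines: ycosb jxy tdwbp wvjn dqx afu zaoks bcpi acffs rji
Final line count: 10

Answer: 10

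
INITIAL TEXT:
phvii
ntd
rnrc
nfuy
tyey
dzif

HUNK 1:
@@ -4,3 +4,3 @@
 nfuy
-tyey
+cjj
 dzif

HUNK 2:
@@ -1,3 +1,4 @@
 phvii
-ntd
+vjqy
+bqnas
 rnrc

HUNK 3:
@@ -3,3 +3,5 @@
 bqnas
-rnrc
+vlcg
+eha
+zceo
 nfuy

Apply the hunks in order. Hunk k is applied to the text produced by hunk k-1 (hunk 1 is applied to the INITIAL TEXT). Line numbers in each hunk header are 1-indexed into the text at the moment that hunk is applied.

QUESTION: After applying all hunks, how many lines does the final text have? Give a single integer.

Answer: 9

Derivation:
Hunk 1: at line 4 remove [tyey] add [cjj] -> 6 lines: phvii ntd rnrc nfuy cjj dzif
Hunk 2: at line 1 remove [ntd] add [vjqy,bqnas] -> 7 lines: phvii vjqy bqnas rnrc nfuy cjj dzif
Hunk 3: at line 3 remove [rnrc] add [vlcg,eha,zceo] -> 9 lines: phvii vjqy bqnas vlcg eha zceo nfuy cjj dzif
Final line count: 9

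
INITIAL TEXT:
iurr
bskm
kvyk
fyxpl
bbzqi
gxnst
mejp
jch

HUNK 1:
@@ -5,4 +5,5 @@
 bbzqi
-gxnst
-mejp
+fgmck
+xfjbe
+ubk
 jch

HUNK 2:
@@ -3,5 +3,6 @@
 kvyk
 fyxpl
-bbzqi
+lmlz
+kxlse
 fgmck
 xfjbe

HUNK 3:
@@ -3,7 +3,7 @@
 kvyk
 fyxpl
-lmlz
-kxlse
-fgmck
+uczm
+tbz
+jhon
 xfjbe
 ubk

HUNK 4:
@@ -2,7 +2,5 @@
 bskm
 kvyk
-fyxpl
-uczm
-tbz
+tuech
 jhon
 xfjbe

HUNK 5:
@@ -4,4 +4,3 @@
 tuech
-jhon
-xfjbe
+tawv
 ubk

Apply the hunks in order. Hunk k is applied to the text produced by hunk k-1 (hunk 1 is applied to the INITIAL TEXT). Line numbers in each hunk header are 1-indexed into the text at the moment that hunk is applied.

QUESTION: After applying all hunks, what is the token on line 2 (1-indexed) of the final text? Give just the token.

Hunk 1: at line 5 remove [gxnst,mejp] add [fgmck,xfjbe,ubk] -> 9 lines: iurr bskm kvyk fyxpl bbzqi fgmck xfjbe ubk jch
Hunk 2: at line 3 remove [bbzqi] add [lmlz,kxlse] -> 10 lines: iurr bskm kvyk fyxpl lmlz kxlse fgmck xfjbe ubk jch
Hunk 3: at line 3 remove [lmlz,kxlse,fgmck] add [uczm,tbz,jhon] -> 10 lines: iurr bskm kvyk fyxpl uczm tbz jhon xfjbe ubk jch
Hunk 4: at line 2 remove [fyxpl,uczm,tbz] add [tuech] -> 8 lines: iurr bskm kvyk tuech jhon xfjbe ubk jch
Hunk 5: at line 4 remove [jhon,xfjbe] add [tawv] -> 7 lines: iurr bskm kvyk tuech tawv ubk jch
Final line 2: bskm

Answer: bskm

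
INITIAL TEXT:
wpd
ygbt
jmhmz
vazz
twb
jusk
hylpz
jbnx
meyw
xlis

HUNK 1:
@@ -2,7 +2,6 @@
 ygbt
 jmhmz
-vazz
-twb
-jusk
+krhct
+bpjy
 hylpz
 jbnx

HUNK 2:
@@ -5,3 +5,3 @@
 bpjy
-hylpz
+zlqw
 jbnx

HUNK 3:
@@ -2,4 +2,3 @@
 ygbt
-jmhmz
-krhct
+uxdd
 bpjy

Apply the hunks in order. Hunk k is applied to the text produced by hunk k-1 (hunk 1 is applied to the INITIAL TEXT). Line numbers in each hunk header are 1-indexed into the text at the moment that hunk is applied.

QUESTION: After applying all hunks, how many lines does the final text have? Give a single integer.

Answer: 8

Derivation:
Hunk 1: at line 2 remove [vazz,twb,jusk] add [krhct,bpjy] -> 9 lines: wpd ygbt jmhmz krhct bpjy hylpz jbnx meyw xlis
Hunk 2: at line 5 remove [hylpz] add [zlqw] -> 9 lines: wpd ygbt jmhmz krhct bpjy zlqw jbnx meyw xlis
Hunk 3: at line 2 remove [jmhmz,krhct] add [uxdd] -> 8 lines: wpd ygbt uxdd bpjy zlqw jbnx meyw xlis
Final line count: 8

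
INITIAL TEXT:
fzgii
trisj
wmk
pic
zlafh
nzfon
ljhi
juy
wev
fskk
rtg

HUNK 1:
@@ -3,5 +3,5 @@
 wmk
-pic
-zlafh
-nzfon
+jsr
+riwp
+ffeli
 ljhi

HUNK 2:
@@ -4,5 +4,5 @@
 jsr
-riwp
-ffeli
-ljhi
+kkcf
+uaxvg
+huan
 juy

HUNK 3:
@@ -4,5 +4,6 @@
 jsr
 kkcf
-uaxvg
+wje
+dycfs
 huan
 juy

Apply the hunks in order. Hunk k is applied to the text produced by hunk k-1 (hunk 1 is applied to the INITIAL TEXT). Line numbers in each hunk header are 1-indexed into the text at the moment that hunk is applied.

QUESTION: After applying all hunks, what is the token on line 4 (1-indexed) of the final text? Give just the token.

Hunk 1: at line 3 remove [pic,zlafh,nzfon] add [jsr,riwp,ffeli] -> 11 lines: fzgii trisj wmk jsr riwp ffeli ljhi juy wev fskk rtg
Hunk 2: at line 4 remove [riwp,ffeli,ljhi] add [kkcf,uaxvg,huan] -> 11 lines: fzgii trisj wmk jsr kkcf uaxvg huan juy wev fskk rtg
Hunk 3: at line 4 remove [uaxvg] add [wje,dycfs] -> 12 lines: fzgii trisj wmk jsr kkcf wje dycfs huan juy wev fskk rtg
Final line 4: jsr

Answer: jsr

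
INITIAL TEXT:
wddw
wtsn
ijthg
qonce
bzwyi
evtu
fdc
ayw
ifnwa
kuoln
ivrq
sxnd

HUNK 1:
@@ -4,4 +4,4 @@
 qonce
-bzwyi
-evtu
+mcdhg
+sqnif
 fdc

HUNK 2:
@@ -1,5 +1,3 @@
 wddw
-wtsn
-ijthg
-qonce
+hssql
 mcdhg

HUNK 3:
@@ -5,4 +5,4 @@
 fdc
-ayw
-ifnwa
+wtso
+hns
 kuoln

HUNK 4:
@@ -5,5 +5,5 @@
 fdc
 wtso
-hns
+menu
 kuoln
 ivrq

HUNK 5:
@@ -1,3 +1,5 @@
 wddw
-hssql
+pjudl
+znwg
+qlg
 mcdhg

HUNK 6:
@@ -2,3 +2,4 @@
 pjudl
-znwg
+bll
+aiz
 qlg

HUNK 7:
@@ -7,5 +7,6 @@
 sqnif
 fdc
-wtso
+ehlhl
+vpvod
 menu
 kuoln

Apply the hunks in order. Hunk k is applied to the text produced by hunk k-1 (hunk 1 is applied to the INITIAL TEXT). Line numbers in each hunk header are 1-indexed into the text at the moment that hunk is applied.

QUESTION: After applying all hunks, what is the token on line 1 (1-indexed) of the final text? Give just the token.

Answer: wddw

Derivation:
Hunk 1: at line 4 remove [bzwyi,evtu] add [mcdhg,sqnif] -> 12 lines: wddw wtsn ijthg qonce mcdhg sqnif fdc ayw ifnwa kuoln ivrq sxnd
Hunk 2: at line 1 remove [wtsn,ijthg,qonce] add [hssql] -> 10 lines: wddw hssql mcdhg sqnif fdc ayw ifnwa kuoln ivrq sxnd
Hunk 3: at line 5 remove [ayw,ifnwa] add [wtso,hns] -> 10 lines: wddw hssql mcdhg sqnif fdc wtso hns kuoln ivrq sxnd
Hunk 4: at line 5 remove [hns] add [menu] -> 10 lines: wddw hssql mcdhg sqnif fdc wtso menu kuoln ivrq sxnd
Hunk 5: at line 1 remove [hssql] add [pjudl,znwg,qlg] -> 12 lines: wddw pjudl znwg qlg mcdhg sqnif fdc wtso menu kuoln ivrq sxnd
Hunk 6: at line 2 remove [znwg] add [bll,aiz] -> 13 lines: wddw pjudl bll aiz qlg mcdhg sqnif fdc wtso menu kuoln ivrq sxnd
Hunk 7: at line 7 remove [wtso] add [ehlhl,vpvod] -> 14 lines: wddw pjudl bll aiz qlg mcdhg sqnif fdc ehlhl vpvod menu kuoln ivrq sxnd
Final line 1: wddw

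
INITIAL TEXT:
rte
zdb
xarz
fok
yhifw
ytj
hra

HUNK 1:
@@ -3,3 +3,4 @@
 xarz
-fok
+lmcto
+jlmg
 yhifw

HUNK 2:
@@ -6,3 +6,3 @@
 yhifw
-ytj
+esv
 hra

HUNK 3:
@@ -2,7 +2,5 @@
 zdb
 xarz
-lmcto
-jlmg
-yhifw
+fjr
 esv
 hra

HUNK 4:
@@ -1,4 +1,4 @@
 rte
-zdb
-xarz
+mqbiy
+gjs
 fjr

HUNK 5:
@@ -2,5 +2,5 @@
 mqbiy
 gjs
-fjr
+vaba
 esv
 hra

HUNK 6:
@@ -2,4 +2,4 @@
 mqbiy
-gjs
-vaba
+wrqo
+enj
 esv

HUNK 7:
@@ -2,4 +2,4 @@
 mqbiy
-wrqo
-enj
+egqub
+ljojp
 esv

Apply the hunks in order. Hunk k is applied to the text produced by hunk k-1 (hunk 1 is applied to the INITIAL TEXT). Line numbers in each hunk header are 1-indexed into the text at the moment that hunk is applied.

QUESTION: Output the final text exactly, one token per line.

Hunk 1: at line 3 remove [fok] add [lmcto,jlmg] -> 8 lines: rte zdb xarz lmcto jlmg yhifw ytj hra
Hunk 2: at line 6 remove [ytj] add [esv] -> 8 lines: rte zdb xarz lmcto jlmg yhifw esv hra
Hunk 3: at line 2 remove [lmcto,jlmg,yhifw] add [fjr] -> 6 lines: rte zdb xarz fjr esv hra
Hunk 4: at line 1 remove [zdb,xarz] add [mqbiy,gjs] -> 6 lines: rte mqbiy gjs fjr esv hra
Hunk 5: at line 2 remove [fjr] add [vaba] -> 6 lines: rte mqbiy gjs vaba esv hra
Hunk 6: at line 2 remove [gjs,vaba] add [wrqo,enj] -> 6 lines: rte mqbiy wrqo enj esv hra
Hunk 7: at line 2 remove [wrqo,enj] add [egqub,ljojp] -> 6 lines: rte mqbiy egqub ljojp esv hra

Answer: rte
mqbiy
egqub
ljojp
esv
hra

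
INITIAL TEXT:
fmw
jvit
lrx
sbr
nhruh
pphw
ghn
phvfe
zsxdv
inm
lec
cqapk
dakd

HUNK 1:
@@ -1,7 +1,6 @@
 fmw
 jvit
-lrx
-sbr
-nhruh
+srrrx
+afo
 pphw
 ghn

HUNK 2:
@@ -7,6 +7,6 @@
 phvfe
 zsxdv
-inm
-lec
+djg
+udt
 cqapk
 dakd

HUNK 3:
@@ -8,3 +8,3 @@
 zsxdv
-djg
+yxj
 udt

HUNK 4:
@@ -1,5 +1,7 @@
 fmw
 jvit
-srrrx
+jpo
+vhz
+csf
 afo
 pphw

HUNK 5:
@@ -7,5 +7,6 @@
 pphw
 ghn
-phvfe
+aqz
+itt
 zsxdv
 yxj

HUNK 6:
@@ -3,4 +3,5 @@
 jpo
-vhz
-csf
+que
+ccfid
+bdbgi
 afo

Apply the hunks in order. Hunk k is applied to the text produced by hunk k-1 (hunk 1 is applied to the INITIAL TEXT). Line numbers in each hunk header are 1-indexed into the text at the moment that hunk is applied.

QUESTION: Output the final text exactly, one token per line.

Hunk 1: at line 1 remove [lrx,sbr,nhruh] add [srrrx,afo] -> 12 lines: fmw jvit srrrx afo pphw ghn phvfe zsxdv inm lec cqapk dakd
Hunk 2: at line 7 remove [inm,lec] add [djg,udt] -> 12 lines: fmw jvit srrrx afo pphw ghn phvfe zsxdv djg udt cqapk dakd
Hunk 3: at line 8 remove [djg] add [yxj] -> 12 lines: fmw jvit srrrx afo pphw ghn phvfe zsxdv yxj udt cqapk dakd
Hunk 4: at line 1 remove [srrrx] add [jpo,vhz,csf] -> 14 lines: fmw jvit jpo vhz csf afo pphw ghn phvfe zsxdv yxj udt cqapk dakd
Hunk 5: at line 7 remove [phvfe] add [aqz,itt] -> 15 lines: fmw jvit jpo vhz csf afo pphw ghn aqz itt zsxdv yxj udt cqapk dakd
Hunk 6: at line 3 remove [vhz,csf] add [que,ccfid,bdbgi] -> 16 lines: fmw jvit jpo que ccfid bdbgi afo pphw ghn aqz itt zsxdv yxj udt cqapk dakd

Answer: fmw
jvit
jpo
que
ccfid
bdbgi
afo
pphw
ghn
aqz
itt
zsxdv
yxj
udt
cqapk
dakd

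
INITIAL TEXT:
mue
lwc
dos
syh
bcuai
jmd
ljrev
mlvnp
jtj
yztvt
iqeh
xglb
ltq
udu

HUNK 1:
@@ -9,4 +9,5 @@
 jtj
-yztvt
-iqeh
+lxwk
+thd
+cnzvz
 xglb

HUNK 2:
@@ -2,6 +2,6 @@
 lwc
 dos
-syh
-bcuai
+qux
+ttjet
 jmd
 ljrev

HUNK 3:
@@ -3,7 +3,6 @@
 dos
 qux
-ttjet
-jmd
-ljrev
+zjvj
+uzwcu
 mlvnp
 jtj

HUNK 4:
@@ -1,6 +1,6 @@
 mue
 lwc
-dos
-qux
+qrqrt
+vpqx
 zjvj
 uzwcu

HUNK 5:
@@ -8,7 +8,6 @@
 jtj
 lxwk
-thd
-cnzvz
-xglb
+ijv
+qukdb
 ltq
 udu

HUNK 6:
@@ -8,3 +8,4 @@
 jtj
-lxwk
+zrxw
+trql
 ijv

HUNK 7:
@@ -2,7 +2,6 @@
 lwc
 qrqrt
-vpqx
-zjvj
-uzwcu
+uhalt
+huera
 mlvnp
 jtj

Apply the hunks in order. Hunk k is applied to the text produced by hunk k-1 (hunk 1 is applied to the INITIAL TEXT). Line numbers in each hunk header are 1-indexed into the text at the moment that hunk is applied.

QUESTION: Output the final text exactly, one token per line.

Hunk 1: at line 9 remove [yztvt,iqeh] add [lxwk,thd,cnzvz] -> 15 lines: mue lwc dos syh bcuai jmd ljrev mlvnp jtj lxwk thd cnzvz xglb ltq udu
Hunk 2: at line 2 remove [syh,bcuai] add [qux,ttjet] -> 15 lines: mue lwc dos qux ttjet jmd ljrev mlvnp jtj lxwk thd cnzvz xglb ltq udu
Hunk 3: at line 3 remove [ttjet,jmd,ljrev] add [zjvj,uzwcu] -> 14 lines: mue lwc dos qux zjvj uzwcu mlvnp jtj lxwk thd cnzvz xglb ltq udu
Hunk 4: at line 1 remove [dos,qux] add [qrqrt,vpqx] -> 14 lines: mue lwc qrqrt vpqx zjvj uzwcu mlvnp jtj lxwk thd cnzvz xglb ltq udu
Hunk 5: at line 8 remove [thd,cnzvz,xglb] add [ijv,qukdb] -> 13 lines: mue lwc qrqrt vpqx zjvj uzwcu mlvnp jtj lxwk ijv qukdb ltq udu
Hunk 6: at line 8 remove [lxwk] add [zrxw,trql] -> 14 lines: mue lwc qrqrt vpqx zjvj uzwcu mlvnp jtj zrxw trql ijv qukdb ltq udu
Hunk 7: at line 2 remove [vpqx,zjvj,uzwcu] add [uhalt,huera] -> 13 lines: mue lwc qrqrt uhalt huera mlvnp jtj zrxw trql ijv qukdb ltq udu

Answer: mue
lwc
qrqrt
uhalt
huera
mlvnp
jtj
zrxw
trql
ijv
qukdb
ltq
udu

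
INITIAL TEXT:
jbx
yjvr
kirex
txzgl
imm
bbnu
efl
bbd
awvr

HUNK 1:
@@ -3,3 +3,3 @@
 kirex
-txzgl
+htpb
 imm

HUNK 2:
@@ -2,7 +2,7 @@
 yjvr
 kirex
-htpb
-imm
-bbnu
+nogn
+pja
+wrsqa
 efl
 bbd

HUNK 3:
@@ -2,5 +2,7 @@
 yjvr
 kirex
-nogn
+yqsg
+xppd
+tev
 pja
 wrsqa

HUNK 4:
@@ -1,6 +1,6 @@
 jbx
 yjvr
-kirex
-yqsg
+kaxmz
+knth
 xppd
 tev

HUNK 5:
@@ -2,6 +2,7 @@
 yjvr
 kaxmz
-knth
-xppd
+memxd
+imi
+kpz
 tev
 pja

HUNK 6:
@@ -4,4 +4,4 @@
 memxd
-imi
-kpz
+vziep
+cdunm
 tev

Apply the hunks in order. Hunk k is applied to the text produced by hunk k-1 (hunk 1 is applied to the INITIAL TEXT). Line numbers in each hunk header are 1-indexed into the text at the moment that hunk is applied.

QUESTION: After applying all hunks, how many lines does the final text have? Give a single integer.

Answer: 12

Derivation:
Hunk 1: at line 3 remove [txzgl] add [htpb] -> 9 lines: jbx yjvr kirex htpb imm bbnu efl bbd awvr
Hunk 2: at line 2 remove [htpb,imm,bbnu] add [nogn,pja,wrsqa] -> 9 lines: jbx yjvr kirex nogn pja wrsqa efl bbd awvr
Hunk 3: at line 2 remove [nogn] add [yqsg,xppd,tev] -> 11 lines: jbx yjvr kirex yqsg xppd tev pja wrsqa efl bbd awvr
Hunk 4: at line 1 remove [kirex,yqsg] add [kaxmz,knth] -> 11 lines: jbx yjvr kaxmz knth xppd tev pja wrsqa efl bbd awvr
Hunk 5: at line 2 remove [knth,xppd] add [memxd,imi,kpz] -> 12 lines: jbx yjvr kaxmz memxd imi kpz tev pja wrsqa efl bbd awvr
Hunk 6: at line 4 remove [imi,kpz] add [vziep,cdunm] -> 12 lines: jbx yjvr kaxmz memxd vziep cdunm tev pja wrsqa efl bbd awvr
Final line count: 12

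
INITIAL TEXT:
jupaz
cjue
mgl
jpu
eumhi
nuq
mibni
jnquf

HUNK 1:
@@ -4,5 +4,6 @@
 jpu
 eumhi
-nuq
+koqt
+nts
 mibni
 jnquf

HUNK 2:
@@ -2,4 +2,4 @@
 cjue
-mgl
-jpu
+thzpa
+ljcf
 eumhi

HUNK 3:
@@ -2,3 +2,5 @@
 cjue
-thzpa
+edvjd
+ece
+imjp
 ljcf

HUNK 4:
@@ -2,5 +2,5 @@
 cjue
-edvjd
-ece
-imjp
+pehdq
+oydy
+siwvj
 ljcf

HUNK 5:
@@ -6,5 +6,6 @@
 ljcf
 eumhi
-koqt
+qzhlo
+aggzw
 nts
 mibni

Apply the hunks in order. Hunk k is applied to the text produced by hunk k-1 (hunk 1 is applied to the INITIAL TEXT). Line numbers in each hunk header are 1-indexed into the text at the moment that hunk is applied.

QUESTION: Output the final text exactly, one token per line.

Hunk 1: at line 4 remove [nuq] add [koqt,nts] -> 9 lines: jupaz cjue mgl jpu eumhi koqt nts mibni jnquf
Hunk 2: at line 2 remove [mgl,jpu] add [thzpa,ljcf] -> 9 lines: jupaz cjue thzpa ljcf eumhi koqt nts mibni jnquf
Hunk 3: at line 2 remove [thzpa] add [edvjd,ece,imjp] -> 11 lines: jupaz cjue edvjd ece imjp ljcf eumhi koqt nts mibni jnquf
Hunk 4: at line 2 remove [edvjd,ece,imjp] add [pehdq,oydy,siwvj] -> 11 lines: jupaz cjue pehdq oydy siwvj ljcf eumhi koqt nts mibni jnquf
Hunk 5: at line 6 remove [koqt] add [qzhlo,aggzw] -> 12 lines: jupaz cjue pehdq oydy siwvj ljcf eumhi qzhlo aggzw nts mibni jnquf

Answer: jupaz
cjue
pehdq
oydy
siwvj
ljcf
eumhi
qzhlo
aggzw
nts
mibni
jnquf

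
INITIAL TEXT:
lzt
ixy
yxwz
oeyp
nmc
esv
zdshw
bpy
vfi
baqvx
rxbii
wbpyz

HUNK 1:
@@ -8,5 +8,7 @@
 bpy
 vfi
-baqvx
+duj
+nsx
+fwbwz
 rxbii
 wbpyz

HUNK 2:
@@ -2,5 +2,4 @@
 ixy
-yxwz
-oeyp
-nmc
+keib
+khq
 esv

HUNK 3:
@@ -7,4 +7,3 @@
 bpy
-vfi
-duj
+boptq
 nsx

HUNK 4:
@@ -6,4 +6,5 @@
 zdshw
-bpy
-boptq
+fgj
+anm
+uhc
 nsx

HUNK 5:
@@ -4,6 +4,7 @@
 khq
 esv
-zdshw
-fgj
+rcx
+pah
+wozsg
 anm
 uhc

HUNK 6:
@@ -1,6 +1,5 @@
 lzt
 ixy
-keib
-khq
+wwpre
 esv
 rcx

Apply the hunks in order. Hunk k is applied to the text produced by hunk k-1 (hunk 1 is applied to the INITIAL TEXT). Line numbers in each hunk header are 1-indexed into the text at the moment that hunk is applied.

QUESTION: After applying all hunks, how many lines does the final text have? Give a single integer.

Answer: 13

Derivation:
Hunk 1: at line 8 remove [baqvx] add [duj,nsx,fwbwz] -> 14 lines: lzt ixy yxwz oeyp nmc esv zdshw bpy vfi duj nsx fwbwz rxbii wbpyz
Hunk 2: at line 2 remove [yxwz,oeyp,nmc] add [keib,khq] -> 13 lines: lzt ixy keib khq esv zdshw bpy vfi duj nsx fwbwz rxbii wbpyz
Hunk 3: at line 7 remove [vfi,duj] add [boptq] -> 12 lines: lzt ixy keib khq esv zdshw bpy boptq nsx fwbwz rxbii wbpyz
Hunk 4: at line 6 remove [bpy,boptq] add [fgj,anm,uhc] -> 13 lines: lzt ixy keib khq esv zdshw fgj anm uhc nsx fwbwz rxbii wbpyz
Hunk 5: at line 4 remove [zdshw,fgj] add [rcx,pah,wozsg] -> 14 lines: lzt ixy keib khq esv rcx pah wozsg anm uhc nsx fwbwz rxbii wbpyz
Hunk 6: at line 1 remove [keib,khq] add [wwpre] -> 13 lines: lzt ixy wwpre esv rcx pah wozsg anm uhc nsx fwbwz rxbii wbpyz
Final line count: 13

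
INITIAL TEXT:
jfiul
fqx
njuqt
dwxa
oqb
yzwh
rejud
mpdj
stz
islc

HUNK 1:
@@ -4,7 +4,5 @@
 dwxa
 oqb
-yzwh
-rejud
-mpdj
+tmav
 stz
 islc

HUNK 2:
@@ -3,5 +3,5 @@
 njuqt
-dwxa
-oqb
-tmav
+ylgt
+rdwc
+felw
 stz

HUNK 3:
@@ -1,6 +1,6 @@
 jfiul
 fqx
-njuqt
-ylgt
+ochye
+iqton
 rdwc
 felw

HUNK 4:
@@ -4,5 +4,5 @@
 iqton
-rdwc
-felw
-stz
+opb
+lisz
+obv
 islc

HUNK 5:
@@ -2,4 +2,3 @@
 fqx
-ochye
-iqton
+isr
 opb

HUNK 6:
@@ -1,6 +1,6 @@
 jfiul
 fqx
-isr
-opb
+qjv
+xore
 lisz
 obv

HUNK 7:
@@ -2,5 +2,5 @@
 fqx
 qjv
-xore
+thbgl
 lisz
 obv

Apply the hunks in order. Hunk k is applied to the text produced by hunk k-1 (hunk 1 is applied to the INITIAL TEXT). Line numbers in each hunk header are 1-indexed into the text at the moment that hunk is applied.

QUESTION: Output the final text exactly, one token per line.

Hunk 1: at line 4 remove [yzwh,rejud,mpdj] add [tmav] -> 8 lines: jfiul fqx njuqt dwxa oqb tmav stz islc
Hunk 2: at line 3 remove [dwxa,oqb,tmav] add [ylgt,rdwc,felw] -> 8 lines: jfiul fqx njuqt ylgt rdwc felw stz islc
Hunk 3: at line 1 remove [njuqt,ylgt] add [ochye,iqton] -> 8 lines: jfiul fqx ochye iqton rdwc felw stz islc
Hunk 4: at line 4 remove [rdwc,felw,stz] add [opb,lisz,obv] -> 8 lines: jfiul fqx ochye iqton opb lisz obv islc
Hunk 5: at line 2 remove [ochye,iqton] add [isr] -> 7 lines: jfiul fqx isr opb lisz obv islc
Hunk 6: at line 1 remove [isr,opb] add [qjv,xore] -> 7 lines: jfiul fqx qjv xore lisz obv islc
Hunk 7: at line 2 remove [xore] add [thbgl] -> 7 lines: jfiul fqx qjv thbgl lisz obv islc

Answer: jfiul
fqx
qjv
thbgl
lisz
obv
islc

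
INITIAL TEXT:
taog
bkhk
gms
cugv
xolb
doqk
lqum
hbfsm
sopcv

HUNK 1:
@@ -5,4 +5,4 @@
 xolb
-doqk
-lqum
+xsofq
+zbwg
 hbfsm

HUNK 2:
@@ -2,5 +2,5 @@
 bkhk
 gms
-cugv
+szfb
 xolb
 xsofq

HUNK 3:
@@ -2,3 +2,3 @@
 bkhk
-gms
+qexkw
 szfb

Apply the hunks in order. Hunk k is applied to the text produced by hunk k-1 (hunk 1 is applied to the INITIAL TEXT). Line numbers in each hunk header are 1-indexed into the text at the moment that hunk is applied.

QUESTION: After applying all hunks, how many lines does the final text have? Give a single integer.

Hunk 1: at line 5 remove [doqk,lqum] add [xsofq,zbwg] -> 9 lines: taog bkhk gms cugv xolb xsofq zbwg hbfsm sopcv
Hunk 2: at line 2 remove [cugv] add [szfb] -> 9 lines: taog bkhk gms szfb xolb xsofq zbwg hbfsm sopcv
Hunk 3: at line 2 remove [gms] add [qexkw] -> 9 lines: taog bkhk qexkw szfb xolb xsofq zbwg hbfsm sopcv
Final line count: 9

Answer: 9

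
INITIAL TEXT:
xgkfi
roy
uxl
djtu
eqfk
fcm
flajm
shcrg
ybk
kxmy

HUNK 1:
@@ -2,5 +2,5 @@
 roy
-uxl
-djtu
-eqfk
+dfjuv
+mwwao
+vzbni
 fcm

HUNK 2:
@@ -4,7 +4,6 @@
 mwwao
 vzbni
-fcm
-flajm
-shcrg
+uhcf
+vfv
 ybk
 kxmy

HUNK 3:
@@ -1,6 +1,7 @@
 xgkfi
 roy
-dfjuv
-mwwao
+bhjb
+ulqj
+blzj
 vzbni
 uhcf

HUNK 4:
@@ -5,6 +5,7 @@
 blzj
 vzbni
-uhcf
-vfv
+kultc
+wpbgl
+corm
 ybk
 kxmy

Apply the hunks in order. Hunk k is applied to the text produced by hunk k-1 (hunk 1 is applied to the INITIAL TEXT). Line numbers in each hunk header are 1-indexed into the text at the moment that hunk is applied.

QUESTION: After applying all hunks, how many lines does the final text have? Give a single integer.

Hunk 1: at line 2 remove [uxl,djtu,eqfk] add [dfjuv,mwwao,vzbni] -> 10 lines: xgkfi roy dfjuv mwwao vzbni fcm flajm shcrg ybk kxmy
Hunk 2: at line 4 remove [fcm,flajm,shcrg] add [uhcf,vfv] -> 9 lines: xgkfi roy dfjuv mwwao vzbni uhcf vfv ybk kxmy
Hunk 3: at line 1 remove [dfjuv,mwwao] add [bhjb,ulqj,blzj] -> 10 lines: xgkfi roy bhjb ulqj blzj vzbni uhcf vfv ybk kxmy
Hunk 4: at line 5 remove [uhcf,vfv] add [kultc,wpbgl,corm] -> 11 lines: xgkfi roy bhjb ulqj blzj vzbni kultc wpbgl corm ybk kxmy
Final line count: 11

Answer: 11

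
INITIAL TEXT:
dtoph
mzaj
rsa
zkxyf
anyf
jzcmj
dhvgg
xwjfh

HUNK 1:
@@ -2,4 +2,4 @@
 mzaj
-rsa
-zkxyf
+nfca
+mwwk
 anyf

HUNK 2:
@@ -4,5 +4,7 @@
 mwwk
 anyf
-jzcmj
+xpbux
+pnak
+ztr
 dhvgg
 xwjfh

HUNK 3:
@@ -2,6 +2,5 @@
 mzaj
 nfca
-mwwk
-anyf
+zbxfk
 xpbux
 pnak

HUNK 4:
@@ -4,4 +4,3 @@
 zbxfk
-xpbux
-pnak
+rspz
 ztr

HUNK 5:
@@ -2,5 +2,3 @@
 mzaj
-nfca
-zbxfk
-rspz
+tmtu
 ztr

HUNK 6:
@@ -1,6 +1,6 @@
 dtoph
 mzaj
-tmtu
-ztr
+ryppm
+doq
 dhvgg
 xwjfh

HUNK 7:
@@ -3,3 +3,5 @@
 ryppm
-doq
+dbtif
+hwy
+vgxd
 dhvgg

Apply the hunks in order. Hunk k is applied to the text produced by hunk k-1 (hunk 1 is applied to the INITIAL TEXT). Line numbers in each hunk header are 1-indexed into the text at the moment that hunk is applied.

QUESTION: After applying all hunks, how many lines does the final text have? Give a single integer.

Hunk 1: at line 2 remove [rsa,zkxyf] add [nfca,mwwk] -> 8 lines: dtoph mzaj nfca mwwk anyf jzcmj dhvgg xwjfh
Hunk 2: at line 4 remove [jzcmj] add [xpbux,pnak,ztr] -> 10 lines: dtoph mzaj nfca mwwk anyf xpbux pnak ztr dhvgg xwjfh
Hunk 3: at line 2 remove [mwwk,anyf] add [zbxfk] -> 9 lines: dtoph mzaj nfca zbxfk xpbux pnak ztr dhvgg xwjfh
Hunk 4: at line 4 remove [xpbux,pnak] add [rspz] -> 8 lines: dtoph mzaj nfca zbxfk rspz ztr dhvgg xwjfh
Hunk 5: at line 2 remove [nfca,zbxfk,rspz] add [tmtu] -> 6 lines: dtoph mzaj tmtu ztr dhvgg xwjfh
Hunk 6: at line 1 remove [tmtu,ztr] add [ryppm,doq] -> 6 lines: dtoph mzaj ryppm doq dhvgg xwjfh
Hunk 7: at line 3 remove [doq] add [dbtif,hwy,vgxd] -> 8 lines: dtoph mzaj ryppm dbtif hwy vgxd dhvgg xwjfh
Final line count: 8

Answer: 8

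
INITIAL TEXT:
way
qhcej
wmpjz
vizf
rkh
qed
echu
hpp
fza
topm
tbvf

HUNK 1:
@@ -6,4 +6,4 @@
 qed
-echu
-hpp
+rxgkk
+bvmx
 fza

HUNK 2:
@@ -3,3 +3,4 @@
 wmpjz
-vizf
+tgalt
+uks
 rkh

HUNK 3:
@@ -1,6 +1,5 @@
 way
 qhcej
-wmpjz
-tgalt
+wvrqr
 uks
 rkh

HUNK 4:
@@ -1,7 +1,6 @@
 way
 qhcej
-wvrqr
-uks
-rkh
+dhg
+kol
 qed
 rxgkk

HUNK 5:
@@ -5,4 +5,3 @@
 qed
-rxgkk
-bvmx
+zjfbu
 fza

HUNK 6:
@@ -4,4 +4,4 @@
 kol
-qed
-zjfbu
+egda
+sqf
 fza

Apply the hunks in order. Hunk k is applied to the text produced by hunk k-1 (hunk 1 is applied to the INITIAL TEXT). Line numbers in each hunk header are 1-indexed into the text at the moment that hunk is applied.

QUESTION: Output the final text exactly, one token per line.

Hunk 1: at line 6 remove [echu,hpp] add [rxgkk,bvmx] -> 11 lines: way qhcej wmpjz vizf rkh qed rxgkk bvmx fza topm tbvf
Hunk 2: at line 3 remove [vizf] add [tgalt,uks] -> 12 lines: way qhcej wmpjz tgalt uks rkh qed rxgkk bvmx fza topm tbvf
Hunk 3: at line 1 remove [wmpjz,tgalt] add [wvrqr] -> 11 lines: way qhcej wvrqr uks rkh qed rxgkk bvmx fza topm tbvf
Hunk 4: at line 1 remove [wvrqr,uks,rkh] add [dhg,kol] -> 10 lines: way qhcej dhg kol qed rxgkk bvmx fza topm tbvf
Hunk 5: at line 5 remove [rxgkk,bvmx] add [zjfbu] -> 9 lines: way qhcej dhg kol qed zjfbu fza topm tbvf
Hunk 6: at line 4 remove [qed,zjfbu] add [egda,sqf] -> 9 lines: way qhcej dhg kol egda sqf fza topm tbvf

Answer: way
qhcej
dhg
kol
egda
sqf
fza
topm
tbvf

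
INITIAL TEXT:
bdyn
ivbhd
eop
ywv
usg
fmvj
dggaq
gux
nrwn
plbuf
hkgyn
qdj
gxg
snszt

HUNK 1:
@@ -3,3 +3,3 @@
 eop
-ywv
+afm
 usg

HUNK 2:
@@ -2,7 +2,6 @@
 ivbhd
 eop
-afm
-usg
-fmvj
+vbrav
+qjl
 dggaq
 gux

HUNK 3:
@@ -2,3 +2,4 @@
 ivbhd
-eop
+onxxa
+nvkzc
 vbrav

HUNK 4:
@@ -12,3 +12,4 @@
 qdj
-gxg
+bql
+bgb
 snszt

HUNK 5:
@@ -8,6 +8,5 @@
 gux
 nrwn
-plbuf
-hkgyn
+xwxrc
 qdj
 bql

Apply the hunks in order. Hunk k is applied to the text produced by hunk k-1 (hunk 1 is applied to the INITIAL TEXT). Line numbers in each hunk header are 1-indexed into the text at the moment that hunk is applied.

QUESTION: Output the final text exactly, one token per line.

Answer: bdyn
ivbhd
onxxa
nvkzc
vbrav
qjl
dggaq
gux
nrwn
xwxrc
qdj
bql
bgb
snszt

Derivation:
Hunk 1: at line 3 remove [ywv] add [afm] -> 14 lines: bdyn ivbhd eop afm usg fmvj dggaq gux nrwn plbuf hkgyn qdj gxg snszt
Hunk 2: at line 2 remove [afm,usg,fmvj] add [vbrav,qjl] -> 13 lines: bdyn ivbhd eop vbrav qjl dggaq gux nrwn plbuf hkgyn qdj gxg snszt
Hunk 3: at line 2 remove [eop] add [onxxa,nvkzc] -> 14 lines: bdyn ivbhd onxxa nvkzc vbrav qjl dggaq gux nrwn plbuf hkgyn qdj gxg snszt
Hunk 4: at line 12 remove [gxg] add [bql,bgb] -> 15 lines: bdyn ivbhd onxxa nvkzc vbrav qjl dggaq gux nrwn plbuf hkgyn qdj bql bgb snszt
Hunk 5: at line 8 remove [plbuf,hkgyn] add [xwxrc] -> 14 lines: bdyn ivbhd onxxa nvkzc vbrav qjl dggaq gux nrwn xwxrc qdj bql bgb snszt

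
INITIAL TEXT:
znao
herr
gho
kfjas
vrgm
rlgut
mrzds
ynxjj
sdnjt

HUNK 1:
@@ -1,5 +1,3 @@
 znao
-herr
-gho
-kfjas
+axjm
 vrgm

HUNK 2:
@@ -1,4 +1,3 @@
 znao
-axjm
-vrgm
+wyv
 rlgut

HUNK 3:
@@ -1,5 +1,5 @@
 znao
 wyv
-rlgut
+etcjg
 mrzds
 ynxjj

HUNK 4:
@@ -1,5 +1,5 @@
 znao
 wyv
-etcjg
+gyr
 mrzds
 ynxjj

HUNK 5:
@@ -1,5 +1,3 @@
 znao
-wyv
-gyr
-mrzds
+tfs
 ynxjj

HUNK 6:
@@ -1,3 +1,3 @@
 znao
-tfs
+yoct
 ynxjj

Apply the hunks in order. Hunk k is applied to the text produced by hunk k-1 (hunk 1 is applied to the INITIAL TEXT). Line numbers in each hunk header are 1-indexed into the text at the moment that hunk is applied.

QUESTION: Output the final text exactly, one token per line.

Answer: znao
yoct
ynxjj
sdnjt

Derivation:
Hunk 1: at line 1 remove [herr,gho,kfjas] add [axjm] -> 7 lines: znao axjm vrgm rlgut mrzds ynxjj sdnjt
Hunk 2: at line 1 remove [axjm,vrgm] add [wyv] -> 6 lines: znao wyv rlgut mrzds ynxjj sdnjt
Hunk 3: at line 1 remove [rlgut] add [etcjg] -> 6 lines: znao wyv etcjg mrzds ynxjj sdnjt
Hunk 4: at line 1 remove [etcjg] add [gyr] -> 6 lines: znao wyv gyr mrzds ynxjj sdnjt
Hunk 5: at line 1 remove [wyv,gyr,mrzds] add [tfs] -> 4 lines: znao tfs ynxjj sdnjt
Hunk 6: at line 1 remove [tfs] add [yoct] -> 4 lines: znao yoct ynxjj sdnjt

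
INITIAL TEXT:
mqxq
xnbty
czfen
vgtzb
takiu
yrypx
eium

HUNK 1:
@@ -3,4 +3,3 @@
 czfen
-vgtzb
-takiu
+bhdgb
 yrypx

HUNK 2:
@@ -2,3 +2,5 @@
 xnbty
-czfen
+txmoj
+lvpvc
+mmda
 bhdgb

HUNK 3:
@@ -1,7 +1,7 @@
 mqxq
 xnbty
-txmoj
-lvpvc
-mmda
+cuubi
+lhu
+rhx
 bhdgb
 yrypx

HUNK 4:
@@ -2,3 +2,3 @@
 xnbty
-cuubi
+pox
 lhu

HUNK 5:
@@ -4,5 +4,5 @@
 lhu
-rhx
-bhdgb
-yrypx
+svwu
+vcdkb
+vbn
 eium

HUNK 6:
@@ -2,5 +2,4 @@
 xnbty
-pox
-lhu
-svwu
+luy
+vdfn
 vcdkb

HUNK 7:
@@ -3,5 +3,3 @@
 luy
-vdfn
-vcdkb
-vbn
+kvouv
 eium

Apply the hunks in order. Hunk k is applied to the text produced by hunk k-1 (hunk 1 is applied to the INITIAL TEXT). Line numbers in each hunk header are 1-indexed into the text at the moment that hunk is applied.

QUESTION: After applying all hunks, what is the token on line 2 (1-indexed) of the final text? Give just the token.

Answer: xnbty

Derivation:
Hunk 1: at line 3 remove [vgtzb,takiu] add [bhdgb] -> 6 lines: mqxq xnbty czfen bhdgb yrypx eium
Hunk 2: at line 2 remove [czfen] add [txmoj,lvpvc,mmda] -> 8 lines: mqxq xnbty txmoj lvpvc mmda bhdgb yrypx eium
Hunk 3: at line 1 remove [txmoj,lvpvc,mmda] add [cuubi,lhu,rhx] -> 8 lines: mqxq xnbty cuubi lhu rhx bhdgb yrypx eium
Hunk 4: at line 2 remove [cuubi] add [pox] -> 8 lines: mqxq xnbty pox lhu rhx bhdgb yrypx eium
Hunk 5: at line 4 remove [rhx,bhdgb,yrypx] add [svwu,vcdkb,vbn] -> 8 lines: mqxq xnbty pox lhu svwu vcdkb vbn eium
Hunk 6: at line 2 remove [pox,lhu,svwu] add [luy,vdfn] -> 7 lines: mqxq xnbty luy vdfn vcdkb vbn eium
Hunk 7: at line 3 remove [vdfn,vcdkb,vbn] add [kvouv] -> 5 lines: mqxq xnbty luy kvouv eium
Final line 2: xnbty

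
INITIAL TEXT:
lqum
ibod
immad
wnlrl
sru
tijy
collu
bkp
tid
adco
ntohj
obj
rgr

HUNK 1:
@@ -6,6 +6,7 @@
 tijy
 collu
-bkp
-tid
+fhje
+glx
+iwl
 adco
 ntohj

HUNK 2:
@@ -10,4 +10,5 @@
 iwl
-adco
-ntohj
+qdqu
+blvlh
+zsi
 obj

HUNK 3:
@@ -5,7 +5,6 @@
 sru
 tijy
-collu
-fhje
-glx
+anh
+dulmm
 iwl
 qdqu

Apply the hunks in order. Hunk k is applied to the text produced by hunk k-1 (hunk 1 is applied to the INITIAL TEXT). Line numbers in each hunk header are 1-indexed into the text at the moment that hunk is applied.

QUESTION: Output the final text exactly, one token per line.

Hunk 1: at line 6 remove [bkp,tid] add [fhje,glx,iwl] -> 14 lines: lqum ibod immad wnlrl sru tijy collu fhje glx iwl adco ntohj obj rgr
Hunk 2: at line 10 remove [adco,ntohj] add [qdqu,blvlh,zsi] -> 15 lines: lqum ibod immad wnlrl sru tijy collu fhje glx iwl qdqu blvlh zsi obj rgr
Hunk 3: at line 5 remove [collu,fhje,glx] add [anh,dulmm] -> 14 lines: lqum ibod immad wnlrl sru tijy anh dulmm iwl qdqu blvlh zsi obj rgr

Answer: lqum
ibod
immad
wnlrl
sru
tijy
anh
dulmm
iwl
qdqu
blvlh
zsi
obj
rgr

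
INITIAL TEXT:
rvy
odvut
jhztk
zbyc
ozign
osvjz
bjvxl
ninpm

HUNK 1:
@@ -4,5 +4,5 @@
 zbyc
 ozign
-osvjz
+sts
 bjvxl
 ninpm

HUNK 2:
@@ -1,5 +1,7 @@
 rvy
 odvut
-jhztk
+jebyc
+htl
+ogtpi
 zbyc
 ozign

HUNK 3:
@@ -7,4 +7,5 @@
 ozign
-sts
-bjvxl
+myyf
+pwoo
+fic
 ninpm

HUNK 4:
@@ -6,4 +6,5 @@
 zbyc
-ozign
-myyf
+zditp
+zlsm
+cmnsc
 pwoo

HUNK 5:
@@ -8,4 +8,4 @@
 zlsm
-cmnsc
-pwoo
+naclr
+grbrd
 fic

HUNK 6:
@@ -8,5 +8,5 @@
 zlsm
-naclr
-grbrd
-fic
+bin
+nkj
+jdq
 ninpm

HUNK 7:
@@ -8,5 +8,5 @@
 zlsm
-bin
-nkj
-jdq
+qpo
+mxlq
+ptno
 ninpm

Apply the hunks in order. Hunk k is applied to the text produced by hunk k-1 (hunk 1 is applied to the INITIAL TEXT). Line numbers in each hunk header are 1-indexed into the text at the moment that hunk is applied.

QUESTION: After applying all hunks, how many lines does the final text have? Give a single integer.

Answer: 12

Derivation:
Hunk 1: at line 4 remove [osvjz] add [sts] -> 8 lines: rvy odvut jhztk zbyc ozign sts bjvxl ninpm
Hunk 2: at line 1 remove [jhztk] add [jebyc,htl,ogtpi] -> 10 lines: rvy odvut jebyc htl ogtpi zbyc ozign sts bjvxl ninpm
Hunk 3: at line 7 remove [sts,bjvxl] add [myyf,pwoo,fic] -> 11 lines: rvy odvut jebyc htl ogtpi zbyc ozign myyf pwoo fic ninpm
Hunk 4: at line 6 remove [ozign,myyf] add [zditp,zlsm,cmnsc] -> 12 lines: rvy odvut jebyc htl ogtpi zbyc zditp zlsm cmnsc pwoo fic ninpm
Hunk 5: at line 8 remove [cmnsc,pwoo] add [naclr,grbrd] -> 12 lines: rvy odvut jebyc htl ogtpi zbyc zditp zlsm naclr grbrd fic ninpm
Hunk 6: at line 8 remove [naclr,grbrd,fic] add [bin,nkj,jdq] -> 12 lines: rvy odvut jebyc htl ogtpi zbyc zditp zlsm bin nkj jdq ninpm
Hunk 7: at line 8 remove [bin,nkj,jdq] add [qpo,mxlq,ptno] -> 12 lines: rvy odvut jebyc htl ogtpi zbyc zditp zlsm qpo mxlq ptno ninpm
Final line count: 12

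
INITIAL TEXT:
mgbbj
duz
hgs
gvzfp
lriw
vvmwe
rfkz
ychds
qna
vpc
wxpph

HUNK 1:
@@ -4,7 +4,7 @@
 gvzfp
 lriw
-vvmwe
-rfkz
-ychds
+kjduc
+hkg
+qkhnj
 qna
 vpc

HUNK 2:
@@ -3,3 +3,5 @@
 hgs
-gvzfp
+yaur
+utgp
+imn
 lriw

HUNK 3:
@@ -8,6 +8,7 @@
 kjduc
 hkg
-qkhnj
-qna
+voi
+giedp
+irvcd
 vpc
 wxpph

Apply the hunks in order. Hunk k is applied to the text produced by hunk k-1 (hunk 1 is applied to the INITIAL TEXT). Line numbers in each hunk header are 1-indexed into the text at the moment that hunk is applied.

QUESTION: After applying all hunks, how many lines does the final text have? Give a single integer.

Answer: 14

Derivation:
Hunk 1: at line 4 remove [vvmwe,rfkz,ychds] add [kjduc,hkg,qkhnj] -> 11 lines: mgbbj duz hgs gvzfp lriw kjduc hkg qkhnj qna vpc wxpph
Hunk 2: at line 3 remove [gvzfp] add [yaur,utgp,imn] -> 13 lines: mgbbj duz hgs yaur utgp imn lriw kjduc hkg qkhnj qna vpc wxpph
Hunk 3: at line 8 remove [qkhnj,qna] add [voi,giedp,irvcd] -> 14 lines: mgbbj duz hgs yaur utgp imn lriw kjduc hkg voi giedp irvcd vpc wxpph
Final line count: 14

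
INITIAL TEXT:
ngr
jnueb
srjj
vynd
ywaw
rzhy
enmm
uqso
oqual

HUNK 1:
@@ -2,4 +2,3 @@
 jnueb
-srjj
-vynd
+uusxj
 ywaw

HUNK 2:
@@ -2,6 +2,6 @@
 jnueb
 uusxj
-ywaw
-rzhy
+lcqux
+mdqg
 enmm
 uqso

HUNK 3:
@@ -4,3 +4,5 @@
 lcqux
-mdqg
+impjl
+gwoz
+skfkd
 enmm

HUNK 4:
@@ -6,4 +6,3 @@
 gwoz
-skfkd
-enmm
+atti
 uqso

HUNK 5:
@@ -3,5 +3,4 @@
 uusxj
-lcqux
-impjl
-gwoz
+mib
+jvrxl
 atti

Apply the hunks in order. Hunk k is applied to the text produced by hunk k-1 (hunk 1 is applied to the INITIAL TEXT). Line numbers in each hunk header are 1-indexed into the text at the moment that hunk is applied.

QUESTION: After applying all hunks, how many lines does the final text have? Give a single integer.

Hunk 1: at line 2 remove [srjj,vynd] add [uusxj] -> 8 lines: ngr jnueb uusxj ywaw rzhy enmm uqso oqual
Hunk 2: at line 2 remove [ywaw,rzhy] add [lcqux,mdqg] -> 8 lines: ngr jnueb uusxj lcqux mdqg enmm uqso oqual
Hunk 3: at line 4 remove [mdqg] add [impjl,gwoz,skfkd] -> 10 lines: ngr jnueb uusxj lcqux impjl gwoz skfkd enmm uqso oqual
Hunk 4: at line 6 remove [skfkd,enmm] add [atti] -> 9 lines: ngr jnueb uusxj lcqux impjl gwoz atti uqso oqual
Hunk 5: at line 3 remove [lcqux,impjl,gwoz] add [mib,jvrxl] -> 8 lines: ngr jnueb uusxj mib jvrxl atti uqso oqual
Final line count: 8

Answer: 8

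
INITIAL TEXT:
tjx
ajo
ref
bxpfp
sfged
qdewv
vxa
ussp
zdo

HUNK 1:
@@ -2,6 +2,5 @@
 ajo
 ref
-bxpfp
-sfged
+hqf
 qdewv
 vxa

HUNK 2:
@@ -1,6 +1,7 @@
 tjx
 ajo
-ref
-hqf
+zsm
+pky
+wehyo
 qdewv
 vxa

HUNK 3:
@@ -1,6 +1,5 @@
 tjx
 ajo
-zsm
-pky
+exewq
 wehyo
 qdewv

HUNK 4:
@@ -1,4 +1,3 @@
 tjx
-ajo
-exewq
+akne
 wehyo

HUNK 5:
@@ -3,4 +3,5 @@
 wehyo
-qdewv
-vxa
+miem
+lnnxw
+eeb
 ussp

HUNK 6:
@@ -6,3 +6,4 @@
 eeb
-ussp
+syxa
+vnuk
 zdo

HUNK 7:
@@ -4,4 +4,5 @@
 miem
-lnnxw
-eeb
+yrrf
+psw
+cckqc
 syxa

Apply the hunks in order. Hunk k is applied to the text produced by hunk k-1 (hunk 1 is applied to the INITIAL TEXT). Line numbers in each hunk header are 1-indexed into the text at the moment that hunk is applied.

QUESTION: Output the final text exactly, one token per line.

Answer: tjx
akne
wehyo
miem
yrrf
psw
cckqc
syxa
vnuk
zdo

Derivation:
Hunk 1: at line 2 remove [bxpfp,sfged] add [hqf] -> 8 lines: tjx ajo ref hqf qdewv vxa ussp zdo
Hunk 2: at line 1 remove [ref,hqf] add [zsm,pky,wehyo] -> 9 lines: tjx ajo zsm pky wehyo qdewv vxa ussp zdo
Hunk 3: at line 1 remove [zsm,pky] add [exewq] -> 8 lines: tjx ajo exewq wehyo qdewv vxa ussp zdo
Hunk 4: at line 1 remove [ajo,exewq] add [akne] -> 7 lines: tjx akne wehyo qdewv vxa ussp zdo
Hunk 5: at line 3 remove [qdewv,vxa] add [miem,lnnxw,eeb] -> 8 lines: tjx akne wehyo miem lnnxw eeb ussp zdo
Hunk 6: at line 6 remove [ussp] add [syxa,vnuk] -> 9 lines: tjx akne wehyo miem lnnxw eeb syxa vnuk zdo
Hunk 7: at line 4 remove [lnnxw,eeb] add [yrrf,psw,cckqc] -> 10 lines: tjx akne wehyo miem yrrf psw cckqc syxa vnuk zdo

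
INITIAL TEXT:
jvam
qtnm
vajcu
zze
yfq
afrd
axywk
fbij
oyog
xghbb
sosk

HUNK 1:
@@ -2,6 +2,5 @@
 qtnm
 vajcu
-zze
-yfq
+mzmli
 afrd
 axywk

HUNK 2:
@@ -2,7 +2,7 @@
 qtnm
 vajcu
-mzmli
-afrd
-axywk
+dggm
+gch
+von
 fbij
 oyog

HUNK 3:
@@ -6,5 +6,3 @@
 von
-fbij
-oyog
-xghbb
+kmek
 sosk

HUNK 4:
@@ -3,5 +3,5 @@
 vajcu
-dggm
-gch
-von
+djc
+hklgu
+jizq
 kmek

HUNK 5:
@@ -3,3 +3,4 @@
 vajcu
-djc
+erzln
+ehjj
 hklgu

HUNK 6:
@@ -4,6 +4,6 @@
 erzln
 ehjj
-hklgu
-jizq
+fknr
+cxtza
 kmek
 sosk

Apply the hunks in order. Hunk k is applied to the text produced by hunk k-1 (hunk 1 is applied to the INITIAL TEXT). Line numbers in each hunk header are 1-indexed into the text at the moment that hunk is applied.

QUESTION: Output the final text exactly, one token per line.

Hunk 1: at line 2 remove [zze,yfq] add [mzmli] -> 10 lines: jvam qtnm vajcu mzmli afrd axywk fbij oyog xghbb sosk
Hunk 2: at line 2 remove [mzmli,afrd,axywk] add [dggm,gch,von] -> 10 lines: jvam qtnm vajcu dggm gch von fbij oyog xghbb sosk
Hunk 3: at line 6 remove [fbij,oyog,xghbb] add [kmek] -> 8 lines: jvam qtnm vajcu dggm gch von kmek sosk
Hunk 4: at line 3 remove [dggm,gch,von] add [djc,hklgu,jizq] -> 8 lines: jvam qtnm vajcu djc hklgu jizq kmek sosk
Hunk 5: at line 3 remove [djc] add [erzln,ehjj] -> 9 lines: jvam qtnm vajcu erzln ehjj hklgu jizq kmek sosk
Hunk 6: at line 4 remove [hklgu,jizq] add [fknr,cxtza] -> 9 lines: jvam qtnm vajcu erzln ehjj fknr cxtza kmek sosk

Answer: jvam
qtnm
vajcu
erzln
ehjj
fknr
cxtza
kmek
sosk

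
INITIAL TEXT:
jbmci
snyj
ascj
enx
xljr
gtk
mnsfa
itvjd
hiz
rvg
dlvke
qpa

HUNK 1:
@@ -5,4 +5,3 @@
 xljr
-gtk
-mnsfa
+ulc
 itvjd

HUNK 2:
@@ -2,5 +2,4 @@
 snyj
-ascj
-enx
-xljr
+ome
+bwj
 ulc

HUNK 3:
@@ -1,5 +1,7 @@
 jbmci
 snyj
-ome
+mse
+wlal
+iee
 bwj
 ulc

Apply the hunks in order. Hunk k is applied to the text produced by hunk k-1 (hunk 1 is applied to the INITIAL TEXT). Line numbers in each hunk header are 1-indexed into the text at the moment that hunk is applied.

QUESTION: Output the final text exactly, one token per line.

Answer: jbmci
snyj
mse
wlal
iee
bwj
ulc
itvjd
hiz
rvg
dlvke
qpa

Derivation:
Hunk 1: at line 5 remove [gtk,mnsfa] add [ulc] -> 11 lines: jbmci snyj ascj enx xljr ulc itvjd hiz rvg dlvke qpa
Hunk 2: at line 2 remove [ascj,enx,xljr] add [ome,bwj] -> 10 lines: jbmci snyj ome bwj ulc itvjd hiz rvg dlvke qpa
Hunk 3: at line 1 remove [ome] add [mse,wlal,iee] -> 12 lines: jbmci snyj mse wlal iee bwj ulc itvjd hiz rvg dlvke qpa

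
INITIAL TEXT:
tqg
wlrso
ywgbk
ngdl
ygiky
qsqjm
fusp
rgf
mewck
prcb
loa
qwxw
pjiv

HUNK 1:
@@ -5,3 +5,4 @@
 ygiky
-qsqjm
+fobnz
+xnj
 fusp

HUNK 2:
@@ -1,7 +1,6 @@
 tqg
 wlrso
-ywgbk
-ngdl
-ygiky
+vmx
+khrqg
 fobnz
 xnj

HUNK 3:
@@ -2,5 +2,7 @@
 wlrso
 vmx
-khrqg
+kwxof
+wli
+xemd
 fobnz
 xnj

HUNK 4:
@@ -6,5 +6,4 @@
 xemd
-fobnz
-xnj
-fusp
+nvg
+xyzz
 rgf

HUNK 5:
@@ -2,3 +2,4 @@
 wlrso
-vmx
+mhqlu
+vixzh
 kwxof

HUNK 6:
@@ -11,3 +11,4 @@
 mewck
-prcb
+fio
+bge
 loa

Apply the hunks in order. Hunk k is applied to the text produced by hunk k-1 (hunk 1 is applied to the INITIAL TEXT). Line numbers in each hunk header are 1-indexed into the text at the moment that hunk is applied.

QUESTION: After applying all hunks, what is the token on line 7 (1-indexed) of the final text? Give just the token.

Answer: xemd

Derivation:
Hunk 1: at line 5 remove [qsqjm] add [fobnz,xnj] -> 14 lines: tqg wlrso ywgbk ngdl ygiky fobnz xnj fusp rgf mewck prcb loa qwxw pjiv
Hunk 2: at line 1 remove [ywgbk,ngdl,ygiky] add [vmx,khrqg] -> 13 lines: tqg wlrso vmx khrqg fobnz xnj fusp rgf mewck prcb loa qwxw pjiv
Hunk 3: at line 2 remove [khrqg] add [kwxof,wli,xemd] -> 15 lines: tqg wlrso vmx kwxof wli xemd fobnz xnj fusp rgf mewck prcb loa qwxw pjiv
Hunk 4: at line 6 remove [fobnz,xnj,fusp] add [nvg,xyzz] -> 14 lines: tqg wlrso vmx kwxof wli xemd nvg xyzz rgf mewck prcb loa qwxw pjiv
Hunk 5: at line 2 remove [vmx] add [mhqlu,vixzh] -> 15 lines: tqg wlrso mhqlu vixzh kwxof wli xemd nvg xyzz rgf mewck prcb loa qwxw pjiv
Hunk 6: at line 11 remove [prcb] add [fio,bge] -> 16 lines: tqg wlrso mhqlu vixzh kwxof wli xemd nvg xyzz rgf mewck fio bge loa qwxw pjiv
Final line 7: xemd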